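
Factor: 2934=2^1*3^2*163^1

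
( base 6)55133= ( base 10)7617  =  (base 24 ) D59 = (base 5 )220432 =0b1110111000001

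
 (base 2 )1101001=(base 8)151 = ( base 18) 5f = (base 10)105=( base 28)3L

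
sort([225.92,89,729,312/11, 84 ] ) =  [312/11, 84, 89, 225.92, 729]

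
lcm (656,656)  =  656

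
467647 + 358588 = 826235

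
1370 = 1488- 118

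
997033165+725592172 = 1722625337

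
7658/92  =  3829/46 = 83.24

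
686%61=15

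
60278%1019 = 157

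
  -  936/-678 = 156/113 = 1.38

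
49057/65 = 754 + 47/65 =754.72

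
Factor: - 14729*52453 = -772580237 = -  11^1 *13^1*103^1 * 52453^1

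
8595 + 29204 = 37799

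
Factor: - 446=  -  2^1*223^1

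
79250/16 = 39625/8= 4953.12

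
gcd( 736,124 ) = 4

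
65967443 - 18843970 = 47123473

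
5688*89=506232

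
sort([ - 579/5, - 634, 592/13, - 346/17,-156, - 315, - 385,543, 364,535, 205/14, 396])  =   [ - 634 ,-385  , - 315, - 156, -579/5, - 346/17,205/14,592/13, 364,396, 535, 543]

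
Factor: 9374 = 2^1*43^1*109^1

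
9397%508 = 253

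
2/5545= 2/5545 = 0.00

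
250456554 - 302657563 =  - 52201009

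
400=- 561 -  -961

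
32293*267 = 8622231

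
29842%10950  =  7942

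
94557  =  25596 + 68961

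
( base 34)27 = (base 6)203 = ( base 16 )4B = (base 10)75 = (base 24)33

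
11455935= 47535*241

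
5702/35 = 5702/35 = 162.91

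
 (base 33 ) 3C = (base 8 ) 157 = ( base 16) 6F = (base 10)111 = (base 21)56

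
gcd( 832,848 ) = 16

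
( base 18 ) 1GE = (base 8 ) 1162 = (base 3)212012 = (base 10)626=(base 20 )1B6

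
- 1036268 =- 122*8494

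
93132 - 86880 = 6252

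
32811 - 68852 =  - 36041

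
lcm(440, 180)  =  3960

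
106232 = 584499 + -478267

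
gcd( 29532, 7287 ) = 3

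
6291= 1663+4628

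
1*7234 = 7234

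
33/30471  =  11/10157 =0.00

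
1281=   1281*1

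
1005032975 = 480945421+524087554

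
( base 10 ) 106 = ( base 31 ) 3d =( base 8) 152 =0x6a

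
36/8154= 2/453=0.00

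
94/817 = 94/817 = 0.12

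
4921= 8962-4041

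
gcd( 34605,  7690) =3845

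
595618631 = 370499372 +225119259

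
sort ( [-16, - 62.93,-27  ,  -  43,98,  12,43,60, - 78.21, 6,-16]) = [-78.21, - 62.93, - 43, - 27, - 16, - 16 , 6,  12,43,60,  98]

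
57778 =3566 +54212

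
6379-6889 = -510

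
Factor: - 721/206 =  - 2^( - 1 )*7^1 = - 7/2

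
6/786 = 1/131 = 0.01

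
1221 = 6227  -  5006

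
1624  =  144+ 1480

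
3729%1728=273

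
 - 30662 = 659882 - 690544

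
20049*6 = 120294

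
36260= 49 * 740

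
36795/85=432 + 15/17= 432.88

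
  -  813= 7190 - 8003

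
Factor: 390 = 2^1*3^1*5^1*13^1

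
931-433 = 498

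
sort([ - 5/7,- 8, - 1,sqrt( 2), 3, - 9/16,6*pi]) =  [ - 8, - 1,-5/7,-9/16,sqrt(2), 3 , 6*pi ] 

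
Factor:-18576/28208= - 27/41  =  -3^3 *41^( - 1)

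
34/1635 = 34/1635 = 0.02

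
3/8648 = 3/8648 = 0.00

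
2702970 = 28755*94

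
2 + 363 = 365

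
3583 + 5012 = 8595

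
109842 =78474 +31368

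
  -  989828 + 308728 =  -681100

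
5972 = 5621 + 351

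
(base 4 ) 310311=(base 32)39L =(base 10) 3381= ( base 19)96I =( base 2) 110100110101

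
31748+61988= 93736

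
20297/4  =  5074 + 1/4= 5074.25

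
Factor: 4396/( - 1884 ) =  - 3^ ( - 1 )*7^1 = - 7/3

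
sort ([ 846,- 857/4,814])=[ - 857/4, 814, 846]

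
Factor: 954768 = 2^4*3^1*19891^1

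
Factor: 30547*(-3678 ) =-112351866= -2^1*3^1 *11^1*613^1 * 2777^1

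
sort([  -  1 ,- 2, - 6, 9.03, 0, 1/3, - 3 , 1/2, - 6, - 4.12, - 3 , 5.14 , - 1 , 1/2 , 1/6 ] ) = [-6, - 6,-4.12, - 3, -3, - 2, - 1,  -  1,0,1/6 , 1/3, 1/2 , 1/2 , 5.14, 9.03 ] 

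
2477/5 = 2477/5 = 495.40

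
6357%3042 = 273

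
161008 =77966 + 83042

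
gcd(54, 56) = 2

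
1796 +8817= 10613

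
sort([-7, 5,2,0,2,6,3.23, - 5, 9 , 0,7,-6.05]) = [  -  7, - 6.05,  -  5,0,0,2,2, 3.23, 5,6,7,9 ]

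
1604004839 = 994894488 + 609110351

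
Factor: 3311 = 7^1*11^1*43^1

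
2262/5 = 2262/5 = 452.40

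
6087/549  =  11 + 16/183 = 11.09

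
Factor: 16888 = 2^3 * 2111^1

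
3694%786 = 550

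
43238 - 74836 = - 31598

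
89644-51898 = 37746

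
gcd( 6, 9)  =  3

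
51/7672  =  51/7672 = 0.01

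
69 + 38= 107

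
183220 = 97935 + 85285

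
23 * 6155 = 141565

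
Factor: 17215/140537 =5^1*11^1 * 449^( - 1) =55/449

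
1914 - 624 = 1290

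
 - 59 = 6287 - 6346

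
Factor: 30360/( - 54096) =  -2^ ( - 1 )*5^1*7^( - 2)*11^1 = -55/98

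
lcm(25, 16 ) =400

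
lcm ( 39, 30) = 390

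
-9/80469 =- 1+8940/8941 = -0.00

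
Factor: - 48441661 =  - 48441661^1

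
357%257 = 100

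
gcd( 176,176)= 176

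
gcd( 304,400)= 16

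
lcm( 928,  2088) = 8352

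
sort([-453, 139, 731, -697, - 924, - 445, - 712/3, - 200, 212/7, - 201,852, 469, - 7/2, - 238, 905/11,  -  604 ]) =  [-924,  -  697, - 604,  -  453, - 445,  -  238, - 712/3 ,  -  201, - 200, - 7/2 , 212/7, 905/11,139,469,731, 852 ] 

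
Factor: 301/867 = 3^( - 1) * 7^1*17^ ( - 2) * 43^1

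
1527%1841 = 1527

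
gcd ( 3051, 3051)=3051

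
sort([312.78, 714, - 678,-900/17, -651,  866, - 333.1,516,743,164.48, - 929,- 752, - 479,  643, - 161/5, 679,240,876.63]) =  [ - 929, - 752,  -  678,  -  651, - 479, - 333.1, - 900/17,-161/5,164.48,240,312.78,516,643, 679,714, 743,866, 876.63]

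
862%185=122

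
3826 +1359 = 5185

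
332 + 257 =589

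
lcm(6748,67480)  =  67480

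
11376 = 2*5688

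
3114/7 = 3114/7 = 444.86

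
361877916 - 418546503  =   - 56668587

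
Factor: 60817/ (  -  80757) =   -  61/81 = - 3^ (  -  4 )*61^1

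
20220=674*30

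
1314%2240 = 1314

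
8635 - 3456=5179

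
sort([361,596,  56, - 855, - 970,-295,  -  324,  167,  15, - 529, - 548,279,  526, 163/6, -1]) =[  -  970, - 855,  -  548,  -  529, - 324, - 295,  -  1,15, 163/6,  56,167,  279,361,  526,596]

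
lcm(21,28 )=84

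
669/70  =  669/70  =  9.56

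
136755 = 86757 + 49998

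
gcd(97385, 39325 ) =5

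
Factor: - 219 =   -  3^1*73^1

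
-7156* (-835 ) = 5975260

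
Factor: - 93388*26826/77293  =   - 67708824/2089 = - 2^3* 3^1*17^1*263^1 * 631^1*2089^( -1)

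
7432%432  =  88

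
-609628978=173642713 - 783271691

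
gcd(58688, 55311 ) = 1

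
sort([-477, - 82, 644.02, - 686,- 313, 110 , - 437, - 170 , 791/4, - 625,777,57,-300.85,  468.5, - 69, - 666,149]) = [ - 686, - 666, - 625, -477, - 437,  -  313, - 300.85 , - 170,  -  82, - 69,57,110, 149, 791/4, 468.5, 644.02,777] 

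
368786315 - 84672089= 284114226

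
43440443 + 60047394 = 103487837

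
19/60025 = 19/60025 = 0.00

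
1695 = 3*565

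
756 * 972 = 734832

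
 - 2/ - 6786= 1/3393 = 0.00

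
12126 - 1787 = 10339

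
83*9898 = 821534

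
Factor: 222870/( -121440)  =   - 2^(-4 )*11^(-1 )*17^1*19^1 = - 323/176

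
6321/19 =6321/19 = 332.68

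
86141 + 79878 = 166019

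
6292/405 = 15  +  217/405 = 15.54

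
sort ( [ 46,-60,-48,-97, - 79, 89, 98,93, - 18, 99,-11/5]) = [-97, - 79,-60, - 48,- 18, - 11/5,46,89, 93,  98,  99 ]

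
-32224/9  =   - 3581 + 5/9 = - 3580.44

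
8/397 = 8/397  =  0.02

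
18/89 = 18/89 = 0.20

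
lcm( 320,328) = 13120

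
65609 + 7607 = 73216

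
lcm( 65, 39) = 195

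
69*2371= 163599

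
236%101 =34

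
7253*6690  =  48522570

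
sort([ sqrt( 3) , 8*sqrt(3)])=[ sqrt( 3 ),8*sqrt( 3)]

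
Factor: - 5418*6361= - 34463898 = -2^1*3^2*7^1*43^1*6361^1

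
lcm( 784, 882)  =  7056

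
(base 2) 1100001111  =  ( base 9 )1060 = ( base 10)783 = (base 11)652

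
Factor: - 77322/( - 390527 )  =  2^1*3^1 * 7^2*263^1 * 390527^( -1 )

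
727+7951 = 8678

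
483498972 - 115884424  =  367614548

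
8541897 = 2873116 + 5668781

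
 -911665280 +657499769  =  -254165511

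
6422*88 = 565136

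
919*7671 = 7049649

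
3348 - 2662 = 686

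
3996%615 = 306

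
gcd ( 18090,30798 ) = 18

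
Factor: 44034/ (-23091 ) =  - 2^1*41^1 * 43^( - 1) = -82/43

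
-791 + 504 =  - 287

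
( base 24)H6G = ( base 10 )9952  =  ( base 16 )26E0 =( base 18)1CCG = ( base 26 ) eik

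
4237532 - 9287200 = - 5049668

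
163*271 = 44173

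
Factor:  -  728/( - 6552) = 1/9 = 3^( -2) 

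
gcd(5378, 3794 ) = 2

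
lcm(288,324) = 2592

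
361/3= 120 +1/3 = 120.33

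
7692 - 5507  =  2185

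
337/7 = 337/7 = 48.14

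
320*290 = 92800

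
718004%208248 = 93260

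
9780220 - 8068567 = 1711653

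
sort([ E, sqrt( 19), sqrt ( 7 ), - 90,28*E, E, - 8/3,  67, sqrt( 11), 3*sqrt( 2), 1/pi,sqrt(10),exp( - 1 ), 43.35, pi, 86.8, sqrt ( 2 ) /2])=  [ - 90, - 8/3, 1/pi, exp( - 1) , sqrt(2)/2,sqrt( 7), E, E,pi,sqrt (10), sqrt( 11) , 3 *sqrt(2 ) , sqrt (19) , 43.35  ,  67, 28*E, 86.8]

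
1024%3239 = 1024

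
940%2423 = 940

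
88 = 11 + 77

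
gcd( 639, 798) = 3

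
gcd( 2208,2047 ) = 23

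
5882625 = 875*6723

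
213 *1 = 213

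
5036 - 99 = 4937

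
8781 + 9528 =18309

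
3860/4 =965  =  965.00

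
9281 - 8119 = 1162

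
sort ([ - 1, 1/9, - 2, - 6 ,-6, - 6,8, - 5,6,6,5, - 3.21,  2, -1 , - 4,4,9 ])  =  [ - 6, - 6, - 6, - 5, - 4, - 3.21, - 2, - 1, - 1, 1/9,2  ,  4, 5 , 6,6,8,  9]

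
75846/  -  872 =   -  87+9/436  =  - 86.98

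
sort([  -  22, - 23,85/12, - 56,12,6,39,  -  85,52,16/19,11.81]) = [ - 85 ,- 56, - 23, - 22,16/19,6, 85/12,11.81,12,39, 52 ] 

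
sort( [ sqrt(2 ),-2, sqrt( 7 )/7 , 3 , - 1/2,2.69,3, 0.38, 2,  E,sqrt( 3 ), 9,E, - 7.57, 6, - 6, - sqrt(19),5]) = [ - 7.57, - 6,- sqrt(19 ), - 2, - 1/2,  sqrt(7 )/7, 0.38  ,  sqrt( 2 ),sqrt(3 ), 2, 2.69, E, E,3, 3 , 5,6 , 9 ] 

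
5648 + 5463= 11111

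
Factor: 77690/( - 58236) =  - 38845/29118 = - 2^(  -  1)*3^ ( - 1)* 5^1*17^1 * 23^( - 1)* 211^( - 1)*457^1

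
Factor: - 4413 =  - 3^1 *1471^1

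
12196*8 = 97568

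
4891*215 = 1051565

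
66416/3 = 22138 +2/3 = 22138.67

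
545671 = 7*77953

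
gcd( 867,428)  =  1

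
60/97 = 60/97 = 0.62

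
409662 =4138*99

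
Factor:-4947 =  - 3^1 * 17^1*97^1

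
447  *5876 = 2626572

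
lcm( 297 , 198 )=594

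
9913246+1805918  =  11719164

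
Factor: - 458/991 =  - 2^1*229^1*991^( - 1 )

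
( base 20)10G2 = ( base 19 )1410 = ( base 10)8322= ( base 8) 20202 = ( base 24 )EAI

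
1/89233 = 1/89233 = 0.00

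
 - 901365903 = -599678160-301687743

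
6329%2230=1869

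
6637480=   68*97610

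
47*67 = 3149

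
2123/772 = 2  +  3/4 = 2.75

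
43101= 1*43101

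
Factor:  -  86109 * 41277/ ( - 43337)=3^2*7^( - 1 )*41^( - 1)*151^(-1)*13759^1 * 28703^1 = 3554321193/43337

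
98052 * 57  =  5588964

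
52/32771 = 52/32771 = 0.00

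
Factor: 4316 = 2^2*13^1*83^1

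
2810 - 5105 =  - 2295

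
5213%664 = 565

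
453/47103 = 151/15701 = 0.01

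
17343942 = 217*79926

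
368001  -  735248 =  - 367247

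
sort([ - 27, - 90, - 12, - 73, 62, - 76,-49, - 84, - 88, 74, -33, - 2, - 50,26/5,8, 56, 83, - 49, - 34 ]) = [ - 90, - 88, -84, - 76,- 73, - 50, - 49, - 49, - 34, - 33, - 27, - 12,  -  2, 26/5, 8, 56,62, 74, 83 ]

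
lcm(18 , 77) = 1386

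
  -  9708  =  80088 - 89796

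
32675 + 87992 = 120667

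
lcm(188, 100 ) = 4700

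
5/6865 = 1/1373 = 0.00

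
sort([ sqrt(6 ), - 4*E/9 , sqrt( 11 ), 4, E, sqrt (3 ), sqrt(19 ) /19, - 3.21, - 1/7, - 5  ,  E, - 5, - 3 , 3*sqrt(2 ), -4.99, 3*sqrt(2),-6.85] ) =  [ - 6.85,-5,-5, - 4.99, - 3.21, - 3 , - 4*E/9, - 1/7, sqrt(19 ) /19, sqrt (3),sqrt (6), E,E,sqrt(11), 4,3 * sqrt( 2 ), 3*sqrt(2 )]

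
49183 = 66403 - 17220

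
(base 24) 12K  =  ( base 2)1010000100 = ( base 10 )644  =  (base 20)1C4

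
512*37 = 18944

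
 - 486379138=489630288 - 976009426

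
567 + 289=856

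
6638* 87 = 577506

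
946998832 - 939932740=7066092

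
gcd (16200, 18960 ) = 120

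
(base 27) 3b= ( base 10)92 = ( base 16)5C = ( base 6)232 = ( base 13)71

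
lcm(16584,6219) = 49752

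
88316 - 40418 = 47898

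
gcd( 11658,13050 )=174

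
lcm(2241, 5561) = 150147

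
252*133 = 33516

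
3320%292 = 108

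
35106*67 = 2352102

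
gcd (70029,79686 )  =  9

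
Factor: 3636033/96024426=2^( - 1) * 233^ ( - 1 ) * 68687^ ( - 1) * 1212011^1 =1212011/32008142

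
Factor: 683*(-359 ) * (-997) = 359^1*683^1 * 997^1 =244461409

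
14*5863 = 82082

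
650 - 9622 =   -  8972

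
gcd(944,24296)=8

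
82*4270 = 350140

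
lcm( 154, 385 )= 770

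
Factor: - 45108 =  - 2^2*3^2*7^1*179^1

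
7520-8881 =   -  1361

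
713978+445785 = 1159763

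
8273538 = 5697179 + 2576359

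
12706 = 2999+9707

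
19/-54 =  - 19/54 = -0.35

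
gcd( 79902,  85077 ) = 207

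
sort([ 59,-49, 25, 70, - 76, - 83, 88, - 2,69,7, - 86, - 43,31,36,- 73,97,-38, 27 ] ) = [ - 86, - 83,- 76, - 73, - 49, - 43, - 38,- 2,7,25,27, 31, 36 , 59, 69 , 70, 88,97] 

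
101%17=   16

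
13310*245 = 3260950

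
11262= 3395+7867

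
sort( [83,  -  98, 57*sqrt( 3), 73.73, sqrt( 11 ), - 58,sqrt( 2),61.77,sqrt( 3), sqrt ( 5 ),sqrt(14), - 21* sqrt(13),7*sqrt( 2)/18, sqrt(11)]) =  [ - 98, - 21*sqrt (13),-58, 7*sqrt ( 2 )/18, sqrt(2 ), sqrt( 3),  sqrt(5), sqrt (11 ),sqrt( 11 ), sqrt( 14), 61.77,73.73, 83, 57*sqrt( 3 )]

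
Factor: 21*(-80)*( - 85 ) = 142800 = 2^4*3^1*5^2*7^1*17^1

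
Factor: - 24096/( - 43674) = 2^4*29^( - 1)=16/29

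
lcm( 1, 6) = 6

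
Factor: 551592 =2^3*3^2*47^1*163^1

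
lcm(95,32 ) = 3040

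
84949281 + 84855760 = 169805041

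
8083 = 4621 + 3462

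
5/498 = 5/498 = 0.01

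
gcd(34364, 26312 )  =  44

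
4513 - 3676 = 837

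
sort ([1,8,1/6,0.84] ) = [1/6, 0.84,1,8] 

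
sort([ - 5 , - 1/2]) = [-5,- 1/2 ] 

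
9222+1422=10644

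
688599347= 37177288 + 651422059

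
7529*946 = 7122434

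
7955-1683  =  6272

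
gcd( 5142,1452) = 6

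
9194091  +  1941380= 11135471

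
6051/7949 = 6051/7949  =  0.76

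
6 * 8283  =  49698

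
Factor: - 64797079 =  - 64797079^1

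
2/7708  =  1/3854  =  0.00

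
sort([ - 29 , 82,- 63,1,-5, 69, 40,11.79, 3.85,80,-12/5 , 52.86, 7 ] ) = [- 63,  -  29 , - 5, - 12/5 , 1,3.85,7, 11.79,40,52.86,69,80,82 ]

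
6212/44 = 141 + 2/11=141.18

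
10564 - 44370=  - 33806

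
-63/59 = - 63/59 = - 1.07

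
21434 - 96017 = - 74583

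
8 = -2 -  - 10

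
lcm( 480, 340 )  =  8160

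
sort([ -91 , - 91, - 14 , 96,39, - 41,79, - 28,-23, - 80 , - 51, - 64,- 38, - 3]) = [ - 91,-91, - 80,-64, - 51,  -  41,- 38, - 28, - 23, - 14, - 3,39,79, 96]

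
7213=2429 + 4784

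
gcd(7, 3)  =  1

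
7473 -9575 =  - 2102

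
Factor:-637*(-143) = 7^2*11^1*13^2= 91091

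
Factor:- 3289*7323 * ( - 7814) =2^1 * 3^1 * 11^1 * 13^1 * 23^1 * 2441^1*3907^1 = 188202901458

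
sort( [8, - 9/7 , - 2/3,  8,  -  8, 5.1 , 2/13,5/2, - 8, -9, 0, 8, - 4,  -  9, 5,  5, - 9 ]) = [  -  9,-9, - 9, - 8, - 8,-4,-9/7, - 2/3, 0,2/13,5/2,5, 5  ,  5.1,8,8, 8]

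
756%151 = 1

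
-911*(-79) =71969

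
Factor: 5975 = 5^2*239^1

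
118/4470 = 59/2235= 0.03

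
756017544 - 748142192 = 7875352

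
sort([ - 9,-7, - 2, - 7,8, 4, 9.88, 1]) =[-9, - 7,-7,- 2, 1 , 4, 8,9.88 ] 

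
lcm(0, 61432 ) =0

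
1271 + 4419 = 5690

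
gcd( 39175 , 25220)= 5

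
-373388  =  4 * ( -93347 )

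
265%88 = 1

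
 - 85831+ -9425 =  - 95256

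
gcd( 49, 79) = 1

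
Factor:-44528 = - 2^4*11^2 * 23^1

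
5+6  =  11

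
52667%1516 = 1123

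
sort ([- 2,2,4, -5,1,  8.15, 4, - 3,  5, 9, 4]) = [ - 5 , - 3, -2, 1,2,  4, 4, 4, 5, 8.15, 9 ] 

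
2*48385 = 96770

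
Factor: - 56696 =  - 2^3* 19^1*373^1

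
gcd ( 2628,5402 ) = 146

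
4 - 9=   -  5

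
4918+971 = 5889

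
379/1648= 379/1648 = 0.23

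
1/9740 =1/9740 = 0.00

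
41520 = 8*5190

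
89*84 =7476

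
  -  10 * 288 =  - 2880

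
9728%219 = 92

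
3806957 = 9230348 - 5423391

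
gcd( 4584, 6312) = 24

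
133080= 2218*60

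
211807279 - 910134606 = -698327327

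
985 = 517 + 468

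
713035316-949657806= - 236622490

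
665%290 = 85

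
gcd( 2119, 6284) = 1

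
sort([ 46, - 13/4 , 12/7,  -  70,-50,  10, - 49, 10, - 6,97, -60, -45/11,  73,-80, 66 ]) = [-80,  -  70,  -  60, - 50, - 49, - 6, - 45/11, - 13/4,12/7, 10,10, 46,  66,  73, 97]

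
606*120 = 72720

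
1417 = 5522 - 4105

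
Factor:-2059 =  - 29^1 * 71^1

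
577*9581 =5528237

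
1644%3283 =1644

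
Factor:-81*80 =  - 2^4*3^4*5^1 = -6480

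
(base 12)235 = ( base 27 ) C5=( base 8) 511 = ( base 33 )9w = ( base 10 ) 329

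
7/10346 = 1/1478=0.00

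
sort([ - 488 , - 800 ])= [ - 800, - 488] 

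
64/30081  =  64/30081  =  0.00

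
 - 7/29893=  - 7/29893  =  - 0.00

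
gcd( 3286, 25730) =62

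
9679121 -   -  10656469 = 20335590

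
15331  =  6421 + 8910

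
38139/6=12713/2 = 6356.50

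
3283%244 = 111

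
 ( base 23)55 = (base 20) 60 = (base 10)120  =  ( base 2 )1111000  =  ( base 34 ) 3i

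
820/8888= 205/2222 = 0.09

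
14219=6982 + 7237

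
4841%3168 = 1673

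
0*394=0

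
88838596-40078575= 48760021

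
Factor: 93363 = 3^1*31121^1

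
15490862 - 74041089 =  - 58550227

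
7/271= 7/271 = 0.03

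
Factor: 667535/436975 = 12137/7945=5^(-1)*7^( - 1)* 53^1*227^( - 1) * 229^1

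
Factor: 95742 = 2^1 *3^5 *197^1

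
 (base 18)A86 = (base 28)492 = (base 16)d3e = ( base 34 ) 2vo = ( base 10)3390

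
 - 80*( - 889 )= 71120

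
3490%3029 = 461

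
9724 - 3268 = 6456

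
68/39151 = 4/2303 = 0.00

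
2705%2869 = 2705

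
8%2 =0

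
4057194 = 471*8614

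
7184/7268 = 1796/1817 = 0.99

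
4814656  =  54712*88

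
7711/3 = 7711/3 = 2570.33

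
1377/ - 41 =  - 34+17/41  =  - 33.59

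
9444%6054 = 3390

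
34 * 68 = 2312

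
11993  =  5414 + 6579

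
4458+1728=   6186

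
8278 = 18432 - 10154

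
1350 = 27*50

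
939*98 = 92022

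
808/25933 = 808/25933 = 0.03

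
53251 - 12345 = 40906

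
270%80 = 30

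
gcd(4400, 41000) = 200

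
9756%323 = 66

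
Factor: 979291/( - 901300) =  - 2^(- 2)*5^ ( - 2 ) *9013^( - 1)*979291^1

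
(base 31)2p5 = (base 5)41302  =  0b101010001110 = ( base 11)2037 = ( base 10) 2702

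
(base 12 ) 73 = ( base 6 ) 223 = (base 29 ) 30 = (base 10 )87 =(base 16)57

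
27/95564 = 27/95564 = 0.00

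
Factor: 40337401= 13^1*3102877^1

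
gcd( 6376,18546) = 2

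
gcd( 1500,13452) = 12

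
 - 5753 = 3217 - 8970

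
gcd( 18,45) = 9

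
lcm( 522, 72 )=2088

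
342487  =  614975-272488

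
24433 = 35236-10803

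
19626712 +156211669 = 175838381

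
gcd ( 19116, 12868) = 4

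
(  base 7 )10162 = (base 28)352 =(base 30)2n4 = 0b100110111110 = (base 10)2494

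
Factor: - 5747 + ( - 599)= - 2^1 * 19^1*167^1 = - 6346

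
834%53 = 39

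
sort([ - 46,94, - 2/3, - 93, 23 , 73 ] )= [ - 93, - 46, - 2/3 , 23, 73,94] 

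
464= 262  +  202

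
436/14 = 31 + 1/7 = 31.14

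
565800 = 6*94300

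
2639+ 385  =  3024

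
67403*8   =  539224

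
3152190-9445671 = - 6293481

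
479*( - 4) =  - 1916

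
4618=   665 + 3953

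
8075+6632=14707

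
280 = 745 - 465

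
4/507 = 4/507=0.01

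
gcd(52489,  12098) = 1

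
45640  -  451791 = - 406151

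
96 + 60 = 156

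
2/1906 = 1/953 = 0.00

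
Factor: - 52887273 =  - 3^1*389^1*45319^1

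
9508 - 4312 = 5196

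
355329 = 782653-427324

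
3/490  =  3/490 = 0.01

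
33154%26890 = 6264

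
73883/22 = 73883/22 = 3358.32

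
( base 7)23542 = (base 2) 1011111011010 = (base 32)5UQ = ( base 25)9j6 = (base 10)6106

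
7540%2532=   2476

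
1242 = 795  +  447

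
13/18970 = 13/18970 = 0.00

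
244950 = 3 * 81650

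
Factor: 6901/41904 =2^( - 4)*3^( - 3 )*67^1*97^( - 1)*103^1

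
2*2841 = 5682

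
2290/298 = 1145/149 = 7.68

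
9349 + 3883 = 13232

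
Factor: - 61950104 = - 2^3*1193^1*6491^1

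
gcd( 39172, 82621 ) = 7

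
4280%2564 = 1716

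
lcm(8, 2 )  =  8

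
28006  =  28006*1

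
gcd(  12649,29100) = 1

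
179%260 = 179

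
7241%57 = 2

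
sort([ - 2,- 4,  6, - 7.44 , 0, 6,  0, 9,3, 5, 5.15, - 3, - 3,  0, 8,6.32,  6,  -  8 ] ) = [- 8, - 7.44, - 4, - 3, - 3, - 2, 0,0,0, 3, 5,5.15,  6, 6,6,6.32  ,  8,9]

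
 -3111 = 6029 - 9140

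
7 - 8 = -1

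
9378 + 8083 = 17461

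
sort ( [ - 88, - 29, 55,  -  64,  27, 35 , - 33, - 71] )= [-88, -71, - 64, - 33,-29, 27,  35,  55] 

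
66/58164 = 11/9694 = 0.00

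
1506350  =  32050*47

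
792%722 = 70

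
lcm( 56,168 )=168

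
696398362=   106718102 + 589680260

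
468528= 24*19522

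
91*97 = 8827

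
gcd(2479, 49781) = 67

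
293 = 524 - 231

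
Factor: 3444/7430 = 1722/3715 = 2^1*3^1* 5^ ( - 1 )*7^1*41^1*743^ ( - 1 ) 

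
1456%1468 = 1456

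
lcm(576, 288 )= 576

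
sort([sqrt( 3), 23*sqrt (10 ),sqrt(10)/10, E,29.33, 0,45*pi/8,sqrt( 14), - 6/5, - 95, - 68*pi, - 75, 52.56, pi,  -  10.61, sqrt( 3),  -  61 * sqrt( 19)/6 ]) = [ - 68*pi, - 95, - 75, - 61*sqrt( 19)/6,-10.61, - 6/5 , 0,sqrt(10)/10,sqrt( 3),sqrt( 3 ),E,pi,  sqrt( 14), 45*pi/8 , 29.33,52.56, 23*sqrt(10)] 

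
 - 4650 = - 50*93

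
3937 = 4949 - 1012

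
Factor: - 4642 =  - 2^1 * 11^1*211^1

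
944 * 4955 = 4677520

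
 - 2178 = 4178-6356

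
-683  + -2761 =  - 3444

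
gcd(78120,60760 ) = 8680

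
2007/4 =501 + 3/4 = 501.75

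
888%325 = 238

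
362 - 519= - 157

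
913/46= 19 + 39/46= 19.85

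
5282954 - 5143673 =139281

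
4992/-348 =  - 416/29 = - 14.34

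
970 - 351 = 619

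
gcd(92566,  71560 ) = 2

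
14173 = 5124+9049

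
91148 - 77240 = 13908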